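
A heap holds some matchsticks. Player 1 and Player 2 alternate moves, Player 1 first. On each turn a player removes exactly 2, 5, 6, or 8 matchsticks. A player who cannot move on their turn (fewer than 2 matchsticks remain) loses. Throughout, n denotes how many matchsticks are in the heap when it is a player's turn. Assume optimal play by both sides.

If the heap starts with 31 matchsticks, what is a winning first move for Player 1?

Remove 2, leaving 29.

Work bottom-up. With no move the player to move loses. Otherwise the position is W if at least one move leads to an L position for the opponent, and L if every move leads to a W.
n=0: no move → L
n=1: no move → L
n=2: W (go to 0, an L position)
n=3: W (go to 1, an L position)
n=4: L (sole option 2(W) is W)
n=5: W (go to 0, an L position)
n=6: W (go to 4, an L position)
n=7: W (go to 1, an L position)
n=8: W (go to 0, an L position)
n=9: W (go to 4, an L position)
n=10: W (go to 4, an L position)
n=11: L (options 9(W), 6(W), 5(W), 3(W) are all W)
n=12: W (go to 4, an L position)
n=13: W (go to 11, an L position)
n=14: L (options 12(W), 9(W), 8(W), 6(W) are all W)
n=15: L (options 13(W), 10(W), 9(W), 7(W) are all W)
n=16: W (go to 14, an L position)
n=17: W (go to 15, an L position)
n=18: L (options 16(W), 13(W), 12(W), 10(W) are all W)
n=19: W (go to 14, an L position)
n=20: W (go to 18, an L position)
n=21: W (go to 15, an L position)
n=22: W (go to 14, an L position)
n=23: W (go to 18, an L position)
n=24: W (go to 18, an L position)
n=25: L (options 23(W), 20(W), 19(W), 17(W) are all W)
n=26: W (go to 18, an L position)
n=27: W (go to 25, an L position)
n=28: L (options 26(W), 23(W), 22(W), 20(W) are all W)
n=29: L (options 27(W), 24(W), 23(W), 21(W) are all W)
n=30: W (go to 28, an L position)
n=31: W (go to 29, an L position)
From 31, the L positions reachable in one move are: 29, 25. Any move reaching one of these is winning.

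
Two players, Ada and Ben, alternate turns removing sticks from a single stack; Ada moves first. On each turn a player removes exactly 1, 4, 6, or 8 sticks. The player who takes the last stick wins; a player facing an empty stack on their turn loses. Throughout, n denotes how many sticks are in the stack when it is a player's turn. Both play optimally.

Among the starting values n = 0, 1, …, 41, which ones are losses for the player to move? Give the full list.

0, 2, 5, 7, 12, 14, 17, 19, 24, 26, 29, 31, 36, 38, 41

Build the W/L table. Terminal = L. A non-terminal position is W if it has a move to some L; otherwise it is L.
n=0: no move → L
n=1: reaches L-position 0 → W
n=2: only reaches 1(W), which is W → L
n=3: reaches L-position 2 → W
n=4: reaches L-position 0 → W
n=5: only reaches 4(W), 1(W), all W → L
n=6: reaches L-position 5 → W
n=7: only reaches 6(W), 3(W), 1(W), all W → L
n=8: reaches L-position 7 → W
n=9: reaches L-position 5 → W
n=10: reaches L-position 2 → W
n=11: reaches L-position 7 → W
n=12: only reaches 11(W), 8(W), 6(W), 4(W), all W → L
n=13: reaches L-position 12 → W
n=14: only reaches 13(W), 10(W), 8(W), 6(W), all W → L
n=15: reaches L-position 14 → W
n=16: reaches L-position 12 → W
n=17: only reaches 16(W), 13(W), 11(W), 9(W), all W → L
n=18: reaches L-position 17 → W
n=19: only reaches 18(W), 15(W), 13(W), 11(W), all W → L
n=20: reaches L-position 19 → W
n=21: reaches L-position 17 → W
n=22: reaches L-position 14 → W
n=23: reaches L-position 19 → W
n=24: only reaches 23(W), 20(W), 18(W), 16(W), all W → L
n=25: reaches L-position 24 → W
n=26: only reaches 25(W), 22(W), 20(W), 18(W), all W → L
n=27: reaches L-position 26 → W
n=28: reaches L-position 24 → W
n=29: only reaches 28(W), 25(W), 23(W), 21(W), all W → L
n=30: reaches L-position 29 → W
n=31: only reaches 30(W), 27(W), 25(W), 23(W), all W → L
n=32: reaches L-position 31 → W
n=33: reaches L-position 29 → W
n=34: reaches L-position 26 → W
n=35: reaches L-position 31 → W
n=36: only reaches 35(W), 32(W), 30(W), 28(W), all W → L
n=37: reaches L-position 36 → W
n=38: only reaches 37(W), 34(W), 32(W), 30(W), all W → L
n=39: reaches L-position 38 → W
n=40: reaches L-position 36 → W
n=41: only reaches 40(W), 37(W), 35(W), 33(W), all W → L
Reading off the rows marked L gives the requested list; there are 15 such values of n.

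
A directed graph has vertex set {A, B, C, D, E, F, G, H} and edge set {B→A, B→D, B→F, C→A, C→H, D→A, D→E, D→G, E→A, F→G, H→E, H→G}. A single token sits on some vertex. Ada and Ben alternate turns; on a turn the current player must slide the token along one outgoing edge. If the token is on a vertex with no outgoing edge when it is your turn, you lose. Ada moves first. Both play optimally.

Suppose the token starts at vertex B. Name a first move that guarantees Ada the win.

Build the W/L table. Terminal = L. A non-terminal position is W if it has a move to some L; otherwise it is L.
Every edge goes from a vertex to one that appears earlier in the order A, G, E, D, F, B, H, C, so processing vertices in that order labels each vertex after all of its successors.
A: no outgoing edge → L
G: no outgoing edge → L
E: W (go to A, an L position)
D: W (go to G, an L position)
F: W (go to G, an L position)
B: W (go to A, an L position)
H: W (go to G, an L position)
C: W (go to A, an L position)
From B, the L positions reachable in one move are: A.

Move to A.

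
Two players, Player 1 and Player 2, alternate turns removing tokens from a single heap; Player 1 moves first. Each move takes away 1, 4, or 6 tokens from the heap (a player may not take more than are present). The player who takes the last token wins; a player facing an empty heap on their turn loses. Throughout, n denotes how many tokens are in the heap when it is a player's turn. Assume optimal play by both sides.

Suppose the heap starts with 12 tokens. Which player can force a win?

Player 2 wins.

Compute win/loss labels from the base case upward. A position with no move is L. Any other position is W if it can reach an L in one move, else L.
n=0: no move → L
n=1: W (go to 0, an L position)
n=2: L (sole option 1(W) is W)
n=3: W (go to 2, an L position)
n=4: W (go to 0, an L position)
n=5: L (options 4(W), 1(W) are all W)
n=6: W (go to 5, an L position)
n=7: L (options 6(W), 3(W), 1(W) are all W)
n=8: W (go to 7, an L position)
n=9: W (go to 5, an L position)
n=10: L (options 9(W), 6(W), 4(W) are all W)
n=11: W (go to 10, an L position)
n=12: L (options 11(W), 8(W), 6(W) are all W)
The starting position 12 is L: whatever Player 1 does, the opponent receives a W position.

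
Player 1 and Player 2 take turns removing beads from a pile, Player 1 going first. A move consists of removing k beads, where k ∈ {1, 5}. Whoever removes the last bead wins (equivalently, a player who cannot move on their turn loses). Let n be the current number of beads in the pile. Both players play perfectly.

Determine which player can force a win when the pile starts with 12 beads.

Use the standard recursion: the mover loses at a terminal position; elsewhere, the mover wins exactly when some move hands the opponent an L position.
n=0: no move → L
n=1: can move to 0, which is L ⇒ W
n=2: the only move is to 1(W), a W ⇒ L
n=3: can move to 2, which is L ⇒ W
n=4: the only move is to 3(W), a W ⇒ L
n=5: can move to 4, which is L ⇒ W
n=6: moves to 5(W), 1(W); every one is W ⇒ L
n=7: can move to 6, which is L ⇒ W
n=8: moves to 7(W), 3(W); every one is W ⇒ L
n=9: can move to 8, which is L ⇒ W
n=10: moves to 9(W), 5(W); every one is W ⇒ L
n=11: can move to 10, which is L ⇒ W
n=12: moves to 11(W), 7(W); every one is W ⇒ L
Every move from 12 reaches a W position, so the mover loses.

Player 2 wins.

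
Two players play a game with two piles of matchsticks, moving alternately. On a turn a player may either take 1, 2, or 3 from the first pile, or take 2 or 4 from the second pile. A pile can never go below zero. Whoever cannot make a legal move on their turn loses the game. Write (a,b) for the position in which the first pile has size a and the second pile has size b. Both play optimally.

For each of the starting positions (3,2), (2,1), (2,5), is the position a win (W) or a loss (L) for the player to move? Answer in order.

(3,2): W, (2,1): W, (2,5): L

Build the W/L table. Terminal = L. A non-terminal position is W if it has a move to some L; otherwise it is L.
No move ever increases a pile, so every position that can arise here has a ≤ 3 and b ≤ 5; it is enough to label the cells with 0 ≤ a ≤ 3 and 0 ≤ b ≤ 5.
Every move lowers a or b (never raises either), so fill the grid row by row in increasing a, and left to right within a row: each cell's successors are then already labelled.
      b=0  b=1  b=2  b=3  b=4  b=5
a=0:    L    L    W    W    W    W
a=1:    W    W    L    L    W    W
a=2:    W    W    W    W    L    L
a=3:    W    W    W    W    W    W
Cells with no legal move (terminal, hence L): (0,0), (0,1).
The remaining L cells, each justified by listing all of its moves:
(1,2): →(0,2)(W), (1,0)(W) — all W, so L
(1,3): →(0,3)(W), (1,1)(W) — all W, so L
(2,4): →(1,4)(W), (0,4)(W), (2,2)(W), (2,0)(W) — all W, so L
(2,5): →(1,5)(W), (0,5)(W), (2,3)(W), (2,1)(W) — all W, so L
Every other cell has at least one move into one of the L cells above, so it is W.
(3,2): the move to (1,2) reaches an L cell, so W
(2,1): the move to (0,1) reaches an L cell, so W
(2,5): one of the L cells justified above, so L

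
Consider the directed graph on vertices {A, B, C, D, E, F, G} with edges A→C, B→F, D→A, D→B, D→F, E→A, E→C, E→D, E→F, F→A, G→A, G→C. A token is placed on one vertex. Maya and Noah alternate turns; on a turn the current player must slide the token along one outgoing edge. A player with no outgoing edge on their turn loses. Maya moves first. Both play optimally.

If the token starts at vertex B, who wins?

Classify positions by backward induction: terminal positions (no move available) are L. From any other position, the mover wins iff some move reaches an L.
Every edge goes from a vertex to one that appears earlier in the order C, A, F, B, G, D, E, so processing vertices in that order labels each vertex after all of its successors.
C: no outgoing edge → L
A: →C(L), so W
F: →A(W) only, which is W, so L
B: →F(L), so W
G: →C(L), so W
D: →F(L), so W
E: →F(L), so W
From B Maya can move to F, reaching an L position.

Maya wins.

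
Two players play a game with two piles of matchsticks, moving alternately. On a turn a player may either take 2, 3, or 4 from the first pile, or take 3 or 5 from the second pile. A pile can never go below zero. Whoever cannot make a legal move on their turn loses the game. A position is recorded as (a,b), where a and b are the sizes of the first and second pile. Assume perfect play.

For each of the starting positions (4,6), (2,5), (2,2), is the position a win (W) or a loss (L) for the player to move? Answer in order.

(4,6): L, (2,5): L, (2,2): W

Classify positions by backward induction: terminal positions (no move available) are L. From any other position, the mover wins iff some move reaches an L.
No move ever increases a pile, so every position that can arise here has a ≤ 4 and b ≤ 6; it is enough to label the cells with 0 ≤ a ≤ 4 and 0 ≤ b ≤ 6.
Every move lowers a or b (never raises either), so fill the grid row by row in increasing a, and left to right within a row: each cell's successors are then already labelled.
      b=0  b=1  b=2  b=3  b=4  b=5  b=6
a=0:    L    L    L    W    W    W    W
a=1:    L    L    L    W    W    W    W
a=2:    W    W    W    L    L    L    W
a=3:    W    W    W    L    L    L    W
a=4:    W    W    W    W    W    W    L
Cells with no legal move (terminal, hence L): (0,0), (0,1), (0,2), (1,0), (1,1), (1,2).
The remaining L cells, each justified by listing all of its moves:
(2,3): only reaches (0,3)(W), (2,0)(W), all W → L
(2,4): only reaches (0,4)(W), (2,1)(W), all W → L
(2,5): only reaches (0,5)(W), (2,2)(W), (2,0)(W), all W → L
(3,3): only reaches (1,3)(W), (0,3)(W), (3,0)(W), all W → L
(3,4): only reaches (1,4)(W), (0,4)(W), (3,1)(W), all W → L
(3,5): only reaches (1,5)(W), (0,5)(W), (3,2)(W), (3,0)(W), all W → L
(4,6): only reaches (2,6)(W), (1,6)(W), (0,6)(W), (4,3)(W), (4,1)(W), all W → L
Every other cell has at least one move into one of the L cells above, so it is W.
(4,6): one of the L cells justified above, so L
(2,5): one of the L cells justified above, so L
(2,2): the move to (0,2) reaches an L cell, so W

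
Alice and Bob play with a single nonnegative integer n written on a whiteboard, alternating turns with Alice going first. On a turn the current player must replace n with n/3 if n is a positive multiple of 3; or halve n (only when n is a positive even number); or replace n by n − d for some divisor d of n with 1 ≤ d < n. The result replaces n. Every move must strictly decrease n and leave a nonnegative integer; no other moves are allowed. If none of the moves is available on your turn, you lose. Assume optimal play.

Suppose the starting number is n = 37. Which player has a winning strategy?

Classify positions by backward induction: terminal positions (no move available) are L. From any other position, the mover wins iff some move reaches an L.
n=0: no move → L
n=1: no move → L
n=2: can move to 1, which is L ⇒ W
n=3: can move to 1, which is L ⇒ W
n=4: moves to 2(W), 3(W); every one is W ⇒ L
n=5: can move to 4, which is L ⇒ W
n=6: can move to 4, which is L ⇒ W
n=7: the only move is to 6(W), a W ⇒ L
n=8: can move to 4, which is L ⇒ W
n=9: moves to 3(W), 6(W), 8(W); every one is W ⇒ L
n=10: can move to 9, which is L ⇒ W
n=11: the only move is to 10(W), a W ⇒ L
n=12: can move to 4, which is L ⇒ W
n=13: the only move is to 12(W), a W ⇒ L
n=14: can move to 7, which is L ⇒ W
n=15: moves to 5(W), 10(W), 12(W), 14(W); every one is W ⇒ L
n=16: can move to 15, which is L ⇒ W
n=17: the only move is to 16(W), a W ⇒ L
n=18: can move to 9, which is L ⇒ W
n=19: the only move is to 18(W), a W ⇒ L
n=20: can move to 15, which is L ⇒ W
n=21: can move to 7, which is L ⇒ W
n=22: can move to 11, which is L ⇒ W
n=23: the only move is to 22(W), a W ⇒ L
n=24: can move to 23, which is L ⇒ W
n=25: moves to 20(W), 24(W); every one is W ⇒ L
n=26: can move to 13, which is L ⇒ W
n=27: can move to 9, which is L ⇒ W
n=28: moves to 14(W), 21(W), 24(W), 26(W), 27(W); every one is W ⇒ L
n=29: can move to 28, which is L ⇒ W
n=30: can move to 15, which is L ⇒ W
n=31: the only move is to 30(W), a W ⇒ L
n=32: can move to 28, which is L ⇒ W
n=33: can move to 11, which is L ⇒ W
n=34: can move to 17, which is L ⇒ W
n=35: can move to 28, which is L ⇒ W
n=36: moves to 12(W), 18(W), 24(W), 27(W), 30(W), 32(W), 33(W), 34(W), 35(W); every one is W ⇒ L
n=37: can move to 36, which is L ⇒ W
From 37 Alice can move to 36, reaching an L position.

Alice wins.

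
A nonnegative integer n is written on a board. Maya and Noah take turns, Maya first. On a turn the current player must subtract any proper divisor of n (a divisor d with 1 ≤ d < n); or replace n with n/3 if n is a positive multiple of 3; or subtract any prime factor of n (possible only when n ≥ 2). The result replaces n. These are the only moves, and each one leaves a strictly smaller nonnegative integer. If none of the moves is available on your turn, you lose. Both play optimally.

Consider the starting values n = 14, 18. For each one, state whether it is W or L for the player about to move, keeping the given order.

14: L, 18: W

Positions with no move are L. A position that does have a move is losing for the player to move precisely when every available move leads to a winning position for the opponent. Fill in the labels:
n=0: no move → L
n=1: no move → L
n=2: →0(L), so W
n=3: →0(L), so W
n=4: →2(W), 3(W) — all W, so L
n=5: →0(L), so W
n=6: →4(L), so W
n=7: →0(L), so W
n=8: →4(L), so W
n=9: →3(W), 6(W), 8(W) — all W, so L
n=10: →9(L), so W
n=11: →0(L), so W
n=12: →4(L), so W
n=13: →0(L), so W
n=14: →7(W), 12(W), 13(W) — all W, so L
n=15: →14(L), so W
n=16: →14(L), so W
n=17: →0(L), so W
n=18: →9(L), so W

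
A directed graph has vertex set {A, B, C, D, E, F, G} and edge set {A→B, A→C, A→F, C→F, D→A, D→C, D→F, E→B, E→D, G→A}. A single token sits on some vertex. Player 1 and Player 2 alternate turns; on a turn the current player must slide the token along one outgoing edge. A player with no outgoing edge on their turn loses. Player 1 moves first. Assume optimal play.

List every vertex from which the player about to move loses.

B, F, G

Label each position W (a win for the player to move) or L (a loss). A position with no legal move is L; any other position is W exactly when some move reaches an L, and L when every move reaches a W.
Every edge goes from a vertex to one that appears earlier in the order F, B, C, A, G, D, E, so processing vertices in that order labels each vertex after all of its successors.
F: no outgoing edge → L
B: no outgoing edge → L
C: reaches L-position F → W
A: reaches L-position B → W
G: only reaches A(W), which is W → L
D: reaches L-position F → W
E: reaches L-position B → W
The losing starting vertices are exactly the entries labelled L in this table (3 of them).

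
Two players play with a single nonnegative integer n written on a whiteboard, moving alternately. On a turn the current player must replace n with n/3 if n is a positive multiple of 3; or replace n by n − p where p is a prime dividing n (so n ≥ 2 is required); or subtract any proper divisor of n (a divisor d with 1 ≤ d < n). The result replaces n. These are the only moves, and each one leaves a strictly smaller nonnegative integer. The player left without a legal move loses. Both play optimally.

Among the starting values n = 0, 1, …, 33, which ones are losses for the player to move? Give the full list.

0, 1, 4, 9, 14, 20, 26, 32

Use the standard recursion: the mover loses at a terminal position; elsewhere, the mover wins exactly when some move hands the opponent an L position.
n=0: no move → L
n=1: no move → L
n=2: reaches L-position 0 → W
n=3: reaches L-position 0 → W
n=4: only reaches 2(W), 3(W), all W → L
n=5: reaches L-position 0 → W
n=6: reaches L-position 4 → W
n=7: reaches L-position 0 → W
n=8: reaches L-position 4 → W
n=9: only reaches 3(W), 6(W), 8(W), all W → L
n=10: reaches L-position 9 → W
n=11: reaches L-position 0 → W
n=12: reaches L-position 4 → W
n=13: reaches L-position 0 → W
n=14: only reaches 7(W), 12(W), 13(W), all W → L
n=15: reaches L-position 14 → W
n=16: reaches L-position 14 → W
n=17: reaches L-position 0 → W
n=18: reaches L-position 9 → W
n=19: reaches L-position 0 → W
n=20: only reaches 10(W), 15(W), 16(W), 18(W), 19(W), all W → L
n=21: reaches L-position 14 → W
n=22: reaches L-position 20 → W
n=23: reaches L-position 0 → W
n=24: reaches L-position 20 → W
n=25: reaches L-position 20 → W
n=26: only reaches 13(W), 24(W), 25(W), all W → L
n=27: reaches L-position 9 → W
n=28: reaches L-position 14 → W
n=29: reaches L-position 0 → W
n=30: reaches L-position 20 → W
n=31: reaches L-position 0 → W
n=32: only reaches 16(W), 24(W), 28(W), 30(W), 31(W), all W → L
n=33: reaches L-position 32 → W
Reading off the rows marked L gives the requested list; there are 8 such values of n.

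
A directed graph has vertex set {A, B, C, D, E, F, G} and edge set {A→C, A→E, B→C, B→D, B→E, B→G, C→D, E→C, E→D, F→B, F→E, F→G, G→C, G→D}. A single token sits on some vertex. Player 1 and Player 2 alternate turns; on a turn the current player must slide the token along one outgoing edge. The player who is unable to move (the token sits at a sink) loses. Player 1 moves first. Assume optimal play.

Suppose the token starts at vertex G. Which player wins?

Classify positions by backward induction: terminal positions (no move available) are L. From any other position, the mover wins iff some move reaches an L.
Every edge goes from a vertex to one that appears earlier in the order D, C, E, A, G, B, F, so processing vertices in that order labels each vertex after all of its successors.
D: no outgoing edge → L
C: reaches L-position D → W
E: reaches L-position D → W
A: only reaches E(W), C(W), all W → L
G: reaches L-position D → W
B: reaches L-position D → W
F: only reaches B(W), G(W), E(W), all W → L
The starting position G is W: Player 1 should move to D, handing over an L position.

Player 1 wins.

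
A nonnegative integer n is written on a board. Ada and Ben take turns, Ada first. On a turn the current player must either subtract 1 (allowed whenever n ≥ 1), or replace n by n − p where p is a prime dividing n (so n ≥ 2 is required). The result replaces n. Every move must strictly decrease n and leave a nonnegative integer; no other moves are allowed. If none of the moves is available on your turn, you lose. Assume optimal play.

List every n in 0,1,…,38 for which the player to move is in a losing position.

Work bottom-up. With no move the player to move loses. Otherwise the position is W if at least one move leads to an L position for the opponent, and L if every move leads to a W.
n=0: no move → L
n=1: reaches L-position 0 → W
n=2: reaches L-position 0 → W
n=3: reaches L-position 0 → W
n=4: only reaches 2(W), 3(W), all W → L
n=5: reaches L-position 0 → W
n=6: reaches L-position 4 → W
n=7: reaches L-position 0 → W
n=8: only reaches 6(W), 7(W), all W → L
n=9: reaches L-position 8 → W
n=10: reaches L-position 8 → W
n=11: reaches L-position 0 → W
n=12: only reaches 9(W), 10(W), 11(W), all W → L
n=13: reaches L-position 0 → W
n=14: reaches L-position 12 → W
n=15: reaches L-position 12 → W
n=16: only reaches 14(W), 15(W), all W → L
n=17: reaches L-position 0 → W
n=18: reaches L-position 16 → W
n=19: reaches L-position 0 → W
n=20: only reaches 15(W), 18(W), 19(W), all W → L
n=21: reaches L-position 20 → W
n=22: reaches L-position 20 → W
n=23: reaches L-position 0 → W
n=24: only reaches 21(W), 22(W), 23(W), all W → L
n=25: reaches L-position 20 → W
n=26: reaches L-position 24 → W
n=27: reaches L-position 24 → W
n=28: only reaches 21(W), 26(W), 27(W), all W → L
n=29: reaches L-position 0 → W
n=30: reaches L-position 28 → W
n=31: reaches L-position 0 → W
n=32: only reaches 30(W), 31(W), all W → L
n=33: reaches L-position 32 → W
n=34: reaches L-position 32 → W
n=35: reaches L-position 28 → W
n=36: only reaches 33(W), 34(W), 35(W), all W → L
n=37: reaches L-position 0 → W
n=38: reaches L-position 36 → W
The losing starting values of n are exactly the entries labelled L in this table (10 of them).

0, 4, 8, 12, 16, 20, 24, 28, 32, 36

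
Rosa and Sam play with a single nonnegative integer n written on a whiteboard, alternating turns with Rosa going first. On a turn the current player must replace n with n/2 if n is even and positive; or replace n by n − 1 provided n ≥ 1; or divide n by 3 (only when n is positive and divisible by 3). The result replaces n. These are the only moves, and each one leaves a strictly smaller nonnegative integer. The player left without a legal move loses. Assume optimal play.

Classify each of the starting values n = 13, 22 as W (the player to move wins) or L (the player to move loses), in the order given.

Positions with no move are L. A position that does have a move is losing for the player to move precisely when every available move leads to a winning position for the opponent. Fill in the labels:
n=0: no move → L
n=1: can move to 0, which is L ⇒ W
n=2: the only move is to 1(W), a W ⇒ L
n=3: can move to 2, which is L ⇒ W
n=4: can move to 2, which is L ⇒ W
n=5: the only move is to 4(W), a W ⇒ L
n=6: can move to 2, which is L ⇒ W
n=7: the only move is to 6(W), a W ⇒ L
n=8: can move to 7, which is L ⇒ W
n=9: moves to 3(W), 8(W); every one is W ⇒ L
n=10: can move to 5, which is L ⇒ W
n=11: the only move is to 10(W), a W ⇒ L
n=12: can move to 11, which is L ⇒ W
n=13: the only move is to 12(W), a W ⇒ L
n=14: can move to 7, which is L ⇒ W
n=15: can move to 5, which is L ⇒ W
n=16: moves to 8(W), 15(W); every one is W ⇒ L
n=17: can move to 16, which is L ⇒ W
n=18: can move to 9, which is L ⇒ W
n=19: the only move is to 18(W), a W ⇒ L
n=20: can move to 19, which is L ⇒ W
n=21: can move to 7, which is L ⇒ W
n=22: can move to 11, which is L ⇒ W

13: L, 22: W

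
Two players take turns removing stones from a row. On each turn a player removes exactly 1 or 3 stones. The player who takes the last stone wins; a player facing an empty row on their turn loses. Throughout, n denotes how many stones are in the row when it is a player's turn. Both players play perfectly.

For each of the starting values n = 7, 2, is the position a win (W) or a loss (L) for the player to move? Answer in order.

7: W, 2: L

Work bottom-up. With no move the player to move loses. Otherwise the position is W if at least one move leads to an L position for the opponent, and L if every move leads to a W.
n=0: no move → L
n=1: →0(L), so W
n=2: →1(W) only, which is W, so L
n=3: →2(L), so W
n=4: →3(W), 1(W) — all W, so L
n=5: →4(L), so W
n=6: →5(W), 3(W) — all W, so L
n=7: →6(L), so W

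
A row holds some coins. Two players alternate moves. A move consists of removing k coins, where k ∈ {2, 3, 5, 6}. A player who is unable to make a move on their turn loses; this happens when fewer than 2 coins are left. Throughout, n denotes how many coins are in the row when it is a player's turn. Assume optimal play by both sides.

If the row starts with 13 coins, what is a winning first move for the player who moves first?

Remove 5, leaving 8.

Build the W/L table. Terminal = L. A non-terminal position is W if it has a move to some L; otherwise it is L.
n=0: no move → L
n=1: no move → L
n=2: can move to 0, which is L ⇒ W
n=3: can move to 1, which is L ⇒ W
n=4: can move to 1, which is L ⇒ W
n=5: can move to 0, which is L ⇒ W
n=6: can move to 1, which is L ⇒ W
n=7: can move to 1, which is L ⇒ W
n=8: moves to 6(W), 5(W), 3(W), 2(W); every one is W ⇒ L
n=9: moves to 7(W), 6(W), 4(W), 3(W); every one is W ⇒ L
n=10: can move to 8, which is L ⇒ W
n=11: can move to 9, which is L ⇒ W
n=12: can move to 9, which is L ⇒ W
n=13: can move to 8, which is L ⇒ W
From 13, the L positions reachable in one move are: 8.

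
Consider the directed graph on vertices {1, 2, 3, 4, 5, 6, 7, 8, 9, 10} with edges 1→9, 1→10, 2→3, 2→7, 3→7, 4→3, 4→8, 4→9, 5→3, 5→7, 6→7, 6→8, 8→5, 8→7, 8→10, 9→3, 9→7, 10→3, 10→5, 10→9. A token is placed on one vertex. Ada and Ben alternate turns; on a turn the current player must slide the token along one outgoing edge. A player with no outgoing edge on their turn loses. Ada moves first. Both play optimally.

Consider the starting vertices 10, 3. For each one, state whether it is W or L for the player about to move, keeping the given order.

10: L, 3: W

Classify positions by backward induction: terminal positions (no move available) are L. From any other position, the mover wins iff some move reaches an L.
Every edge goes from a vertex to one that appears earlier in the order 7, 3, 9, 5, 10, 8, 2, 1, 4, 6, so processing vertices in that order labels each vertex after all of its successors.
7: no outgoing edge → L
3: W (go to 7, an L position)
9: W (go to 7, an L position)
5: W (go to 7, an L position)
10: L (options 5(W), 9(W), 3(W) are all W)
8: W (go to 10, an L position)
2: W (go to 7, an L position)
1: W (go to 10, an L position)
4: L (options 8(W), 9(W), 3(W) are all W)
6: W (go to 7, an L position)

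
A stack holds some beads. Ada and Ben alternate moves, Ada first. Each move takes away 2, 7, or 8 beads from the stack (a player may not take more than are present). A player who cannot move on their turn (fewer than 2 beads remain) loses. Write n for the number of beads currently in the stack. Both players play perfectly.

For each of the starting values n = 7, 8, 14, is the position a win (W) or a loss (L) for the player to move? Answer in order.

7: W, 8: W, 14: L

Work bottom-up. With no move the player to move loses. Otherwise the position is W if at least one move leads to an L position for the opponent, and L if every move leads to a W.
n=0: no move → L
n=1: no move → L
n=2: W (go to 0, an L position)
n=3: W (go to 1, an L position)
n=4: L (sole option 2(W) is W)
n=5: L (sole option 3(W) is W)
n=6: W (go to 4, an L position)
n=7: W (go to 5, an L position)
n=8: W (go to 1, an L position)
n=9: W (go to 1, an L position)
n=10: L (options 8(W), 3(W), 2(W) are all W)
n=11: W (go to 4, an L position)
n=12: W (go to 10, an L position)
n=13: W (go to 5, an L position)
n=14: L (options 12(W), 7(W), 6(W) are all W)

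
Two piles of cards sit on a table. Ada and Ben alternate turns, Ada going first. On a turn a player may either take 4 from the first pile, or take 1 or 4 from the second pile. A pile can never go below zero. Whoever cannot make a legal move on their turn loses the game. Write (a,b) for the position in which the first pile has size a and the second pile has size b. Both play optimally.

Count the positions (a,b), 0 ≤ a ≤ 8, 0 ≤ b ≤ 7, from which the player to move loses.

Classify positions by backward induction: terminal positions (no move available) are L. From any other position, the mover wins iff some move reaches an L.
Every move lowers a or b (never raises either), so fill the grid row by row in increasing a, and left to right within a row: each cell's successors are then already labelled.
      b=0  b=1  b=2  b=3  b=4  b=5  b=6  b=7
a=0:    L    W    L    W    W    L    W    L
a=1:    L    W    L    W    W    L    W    L
a=2:    L    W    L    W    W    L    W    L
a=3:    L    W    L    W    W    L    W    L
a=4:    W    L    W    L    W    W    L    W
a=5:    W    L    W    L    W    W    L    W
a=6:    W    L    W    L    W    W    L    W
a=7:    W    L    W    L    W    W    L    W
a=8:    L    W    L    W    W    L    W    L
Cells with no legal move (terminal, hence L): (0,0), (1,0), (2,0), (3,0).
The remaining L cells, each justified by listing all of its moves:
(0,2): the only move is to (0,1)(W), a W ⇒ L
(0,5): moves to (0,4)(W), (0,1)(W); every one is W ⇒ L
(0,7): moves to (0,6)(W), (0,3)(W); every one is W ⇒ L
(1,2): the only move is to (1,1)(W), a W ⇒ L
(1,5): moves to (1,4)(W), (1,1)(W); every one is W ⇒ L
(1,7): moves to (1,6)(W), (1,3)(W); every one is W ⇒ L
(2,2): the only move is to (2,1)(W), a W ⇒ L
(2,5): moves to (2,4)(W), (2,1)(W); every one is W ⇒ L
(2,7): moves to (2,6)(W), (2,3)(W); every one is W ⇒ L
(3,2): the only move is to (3,1)(W), a W ⇒ L
(3,5): moves to (3,4)(W), (3,1)(W); every one is W ⇒ L
(3,7): moves to (3,6)(W), (3,3)(W); every one is W ⇒ L
(4,1): moves to (0,1)(W), (4,0)(W); every one is W ⇒ L
(4,3): moves to (0,3)(W), (4,2)(W); every one is W ⇒ L
(4,6): moves to (0,6)(W), (4,5)(W), (4,2)(W); every one is W ⇒ L
(5,1): moves to (1,1)(W), (5,0)(W); every one is W ⇒ L
(5,3): moves to (1,3)(W), (5,2)(W); every one is W ⇒ L
(5,6): moves to (1,6)(W), (5,5)(W), (5,2)(W); every one is W ⇒ L
(6,1): moves to (2,1)(W), (6,0)(W); every one is W ⇒ L
(6,3): moves to (2,3)(W), (6,2)(W); every one is W ⇒ L
(6,6): moves to (2,6)(W), (6,5)(W), (6,2)(W); every one is W ⇒ L
(7,1): moves to (3,1)(W), (7,0)(W); every one is W ⇒ L
(7,3): moves to (3,3)(W), (7,2)(W); every one is W ⇒ L
(7,6): moves to (3,6)(W), (7,5)(W), (7,2)(W); every one is W ⇒ L
(8,0): the only move is to (4,0)(W), a W ⇒ L
(8,2): moves to (4,2)(W), (8,1)(W); every one is W ⇒ L
(8,5): moves to (4,5)(W), (8,4)(W), (8,1)(W); every one is W ⇒ L
(8,7): moves to (4,7)(W), (8,6)(W), (8,3)(W); every one is W ⇒ L
Every other cell has at least one move into one of the L cells above, so it is W.
L cells per row: a=0: 4, a=1: 4, a=2: 4, a=3: 4, a=4: 3, a=5: 3, a=6: 3, a=7: 3, a=8: 4; total 32.

32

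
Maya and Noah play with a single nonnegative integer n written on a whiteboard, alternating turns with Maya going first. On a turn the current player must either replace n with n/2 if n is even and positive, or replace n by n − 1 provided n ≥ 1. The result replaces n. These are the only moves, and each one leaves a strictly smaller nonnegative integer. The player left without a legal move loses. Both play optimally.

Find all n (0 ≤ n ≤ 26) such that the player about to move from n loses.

0, 2, 5, 7, 9, 11, 13, 15, 17, 19, 21, 23, 25

Use the standard recursion: the mover loses at a terminal position; elsewhere, the mover wins exactly when some move hands the opponent an L position.
n=0: no move → L
n=1: W (go to 0, an L position)
n=2: L (sole option 1(W) is W)
n=3: W (go to 2, an L position)
n=4: W (go to 2, an L position)
n=5: L (sole option 4(W) is W)
n=6: W (go to 5, an L position)
n=7: L (sole option 6(W) is W)
n=8: W (go to 7, an L position)
n=9: L (sole option 8(W) is W)
n=10: W (go to 5, an L position)
n=11: L (sole option 10(W) is W)
n=12: W (go to 11, an L position)
n=13: L (sole option 12(W) is W)
n=14: W (go to 7, an L position)
n=15: L (sole option 14(W) is W)
n=16: W (go to 15, an L position)
n=17: L (sole option 16(W) is W)
n=18: W (go to 9, an L position)
n=19: L (sole option 18(W) is W)
n=20: W (go to 19, an L position)
n=21: L (sole option 20(W) is W)
n=22: W (go to 11, an L position)
n=23: L (sole option 22(W) is W)
n=24: W (go to 23, an L position)
n=25: L (sole option 24(W) is W)
n=26: W (go to 13, an L position)
Reading off the rows marked L gives the requested list; there are 13 such values of n.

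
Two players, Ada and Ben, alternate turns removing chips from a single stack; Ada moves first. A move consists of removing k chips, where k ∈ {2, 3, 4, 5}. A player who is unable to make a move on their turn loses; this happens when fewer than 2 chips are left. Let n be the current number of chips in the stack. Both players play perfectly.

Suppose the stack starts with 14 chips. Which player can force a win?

Label each position W (a win for the player to move) or L (a loss). A position with no legal move is L; any other position is W exactly when some move reaches an L, and L when every move reaches a W.
n=0: no move → L
n=1: no move → L
n=2: W (go to 0, an L position)
n=3: W (go to 1, an L position)
n=4: W (go to 1, an L position)
n=5: W (go to 1, an L position)
n=6: W (go to 1, an L position)
n=7: L (options 5(W), 4(W), 3(W), 2(W) are all W)
n=8: L (options 6(W), 5(W), 4(W), 3(W) are all W)
n=9: W (go to 7, an L position)
n=10: W (go to 8, an L position)
n=11: W (go to 8, an L position)
n=12: W (go to 8, an L position)
n=13: W (go to 8, an L position)
n=14: L (options 12(W), 11(W), 10(W), 9(W) are all W)
Every move from 14 reaches a W position, so the mover loses.

Ben wins.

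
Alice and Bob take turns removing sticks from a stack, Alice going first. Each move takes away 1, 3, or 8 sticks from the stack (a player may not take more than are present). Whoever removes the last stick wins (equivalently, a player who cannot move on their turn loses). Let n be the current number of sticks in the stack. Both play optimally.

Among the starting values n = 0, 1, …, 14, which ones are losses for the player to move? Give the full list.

0, 2, 4, 6, 11, 13

Label each position W (a win for the player to move) or L (a loss). A position with no legal move is L; any other position is W exactly when some move reaches an L, and L when every move reaches a W.
n=0: no move → L
n=1: →0(L), so W
n=2: →1(W) only, which is W, so L
n=3: →2(L), so W
n=4: →3(W), 1(W) — all W, so L
n=5: →4(L), so W
n=6: →5(W), 3(W) — all W, so L
n=7: →6(L), so W
n=8: →0(L), so W
n=9: →6(L), so W
n=10: →2(L), so W
n=11: →10(W), 8(W), 3(W) — all W, so L
n=12: →11(L), so W
n=13: →12(W), 10(W), 5(W) — all W, so L
n=14: →13(L), so W
The losing starting values of n are exactly the entries labelled L in this table (6 of them).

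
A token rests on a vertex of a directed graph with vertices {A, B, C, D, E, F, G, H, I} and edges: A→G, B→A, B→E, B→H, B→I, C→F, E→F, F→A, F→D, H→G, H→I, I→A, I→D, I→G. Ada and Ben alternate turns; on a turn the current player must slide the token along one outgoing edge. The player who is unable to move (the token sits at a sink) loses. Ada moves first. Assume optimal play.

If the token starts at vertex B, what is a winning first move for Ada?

Move to E.

Work bottom-up. With no move the player to move loses. Otherwise the position is W if at least one move leads to an L position for the opponent, and L if every move leads to a W.
Every edge goes from a vertex to one that appears earlier in the order D, G, A, F, C, E, I, H, B, so processing vertices in that order labels each vertex after all of its successors.
D: no outgoing edge → L
G: no outgoing edge → L
A: can move to G, which is L ⇒ W
F: can move to D, which is L ⇒ W
C: the only move is to F(W), a W ⇒ L
E: the only move is to F(W), a W ⇒ L
I: can move to G, which is L ⇒ W
H: can move to G, which is L ⇒ W
B: can move to E, which is L ⇒ W
From B, the L positions reachable in one move are: E.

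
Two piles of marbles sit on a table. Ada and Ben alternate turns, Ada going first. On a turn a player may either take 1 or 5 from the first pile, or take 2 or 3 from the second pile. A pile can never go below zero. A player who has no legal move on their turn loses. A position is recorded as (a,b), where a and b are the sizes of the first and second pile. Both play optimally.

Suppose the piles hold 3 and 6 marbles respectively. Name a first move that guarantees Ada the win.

Move to (2,6).

Work bottom-up. With no move the player to move loses. Otherwise the position is W if at least one move leads to an L position for the opponent, and L if every move leads to a W.
No move ever increases a pile, so every position that can arise here has a ≤ 3 and b ≤ 6; it is enough to label the cells with 0 ≤ a ≤ 3 and 0 ≤ b ≤ 6.
Every move lowers a or b (never raises either), so fill the grid row by row in increasing a, and left to right within a row: each cell's successors are then already labelled.
      b=0  b=1  b=2  b=3  b=4  b=5  b=6
a=0:    L    L    W    W    W    L    L
a=1:    W    W    L    L    W    W    W
a=2:    L    L    W    W    W    L    L
a=3:    W    W    L    L    W    W    W
Cells with no legal move (terminal, hence L): (0,0), (0,1).
The remaining L cells, each justified by listing all of its moves:
(0,5): L (options (0,3)(W), (0,2)(W) are all W)
(0,6): L (options (0,4)(W), (0,3)(W) are all W)
(1,2): L (options (0,2)(W), (1,0)(W) are all W)
(1,3): L (options (0,3)(W), (1,1)(W), (1,0)(W) are all W)
(2,0): L (sole option (1,0)(W) is W)
(2,1): L (sole option (1,1)(W) is W)
(2,5): L (options (1,5)(W), (2,3)(W), (2,2)(W) are all W)
(2,6): L (options (1,6)(W), (2,4)(W), (2,3)(W) are all W)
(3,2): L (options (2,2)(W), (3,0)(W) are all W)
(3,3): L (options (2,3)(W), (3,1)(W), (3,0)(W) are all W)
Every other cell has at least one move into one of the L cells above, so it is W.
From (3,6), the L positions reachable in one move are: (2,6), (3,3). Any move reaching one of these is winning.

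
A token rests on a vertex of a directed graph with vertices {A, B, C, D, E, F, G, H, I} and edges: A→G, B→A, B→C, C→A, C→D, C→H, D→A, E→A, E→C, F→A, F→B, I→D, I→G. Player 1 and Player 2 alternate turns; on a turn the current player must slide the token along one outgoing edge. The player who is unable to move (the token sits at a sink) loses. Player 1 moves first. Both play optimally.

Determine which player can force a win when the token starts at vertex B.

Label each position W (a win for the player to move) or L (a loss). A position with no legal move is L; any other position is W exactly when some move reaches an L, and L when every move reaches a W.
Every edge goes from a vertex to one that appears earlier in the order H, G, A, D, I, C, B, E, F, so processing vertices in that order labels each vertex after all of its successors.
H: no outgoing edge → L
G: no outgoing edge → L
A: →G(L), so W
D: →A(W) only, which is W, so L
I: →D(L), so W
C: →D(L), so W
B: →C(W), A(W) — all W, so L
E: →C(W), A(W) — all W, so L
F: →B(L), so W
Every move from B reaches a W position, so the mover loses.

Player 2 wins.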